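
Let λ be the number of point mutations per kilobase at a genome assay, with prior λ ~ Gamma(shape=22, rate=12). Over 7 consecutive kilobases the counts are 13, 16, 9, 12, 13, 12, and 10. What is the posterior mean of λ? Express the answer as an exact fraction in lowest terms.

107/19

Total count: 13 + 16 + 9 + 12 + 13 + 12 + 10 = 85.
Total exposure: 7 kilobases.
By Gamma–Poisson conjugacy, the posterior is Gamma(α + Σx, β + Σt) = Gamma(22 + 85, 12 + 7) = Gamma(107, 19).
Posterior mean = α'/β' = 107/19.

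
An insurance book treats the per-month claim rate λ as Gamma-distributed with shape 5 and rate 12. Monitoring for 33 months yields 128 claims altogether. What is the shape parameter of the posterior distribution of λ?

133

Total count 128 over total exposure 33 months.
Conjugate update: add total count to the shape and total exposure to the rate, giving Gamma(133, 45).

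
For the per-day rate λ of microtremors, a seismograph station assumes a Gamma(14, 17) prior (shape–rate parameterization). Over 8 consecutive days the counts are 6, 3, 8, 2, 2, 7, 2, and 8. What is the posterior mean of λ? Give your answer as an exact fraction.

Total count: 6 + 3 + 8 + 2 + 2 + 7 + 2 + 8 = 38.
Total exposure: 8 days.
Posterior: α' = 14 + 38 = 52, β' = 17 + 8 = 25.
Posterior mean = α'/β' = 52/25.

52/25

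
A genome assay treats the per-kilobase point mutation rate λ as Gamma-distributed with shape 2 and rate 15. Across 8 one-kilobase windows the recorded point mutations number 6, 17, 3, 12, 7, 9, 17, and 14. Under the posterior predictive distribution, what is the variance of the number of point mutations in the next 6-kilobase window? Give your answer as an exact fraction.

Total count: 6 + 17 + 3 + 12 + 7 + 9 + 17 + 14 = 85.
Total exposure: 8 kilobases.
Conjugate update: add total count to the shape and total exposure to the rate, giving Gamma(87, 23).
The posterior predictive for a window of length T is Negative Binomial with variance T·α'·(β'+T)/β'² = 6·87·29/529 = 15138/529.

15138/529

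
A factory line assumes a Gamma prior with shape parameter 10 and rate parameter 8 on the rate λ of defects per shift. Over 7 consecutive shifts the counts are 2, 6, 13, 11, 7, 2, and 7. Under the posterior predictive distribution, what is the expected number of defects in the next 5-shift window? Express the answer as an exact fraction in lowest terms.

Total count: 2 + 6 + 13 + 11 + 7 + 2 + 7 = 48.
Total exposure: 7 shifts.
Gamma(α, β) with Poisson data over total exposure Σt gives posterior Gamma(α+Σx, β+Σt) = Gamma(58, 15).
Predictive mean over a 5-shift window = T·E[λ|data] = 5·58/15 = 58/3.

58/3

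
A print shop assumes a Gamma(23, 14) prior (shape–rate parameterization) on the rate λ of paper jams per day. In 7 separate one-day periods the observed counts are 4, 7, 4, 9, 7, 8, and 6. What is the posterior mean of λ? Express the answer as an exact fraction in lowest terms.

Total count: 4 + 7 + 4 + 9 + 7 + 8 + 6 = 45.
Total exposure: 7 days.
Conjugate update: add total count to the shape and total exposure to the rate, giving Gamma(68, 21).
Posterior mean = α'/β' = 68/21.

68/21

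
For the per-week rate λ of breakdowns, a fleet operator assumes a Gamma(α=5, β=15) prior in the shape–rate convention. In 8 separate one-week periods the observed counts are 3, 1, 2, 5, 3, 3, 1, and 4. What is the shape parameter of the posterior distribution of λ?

Total count: 3 + 1 + 2 + 5 + 3 + 3 + 1 + 4 = 22.
Total exposure: 8 weeks.
By Gamma–Poisson conjugacy, the posterior is Gamma(α + Σx, β + Σt) = Gamma(5 + 22, 15 + 8) = Gamma(27, 23).

27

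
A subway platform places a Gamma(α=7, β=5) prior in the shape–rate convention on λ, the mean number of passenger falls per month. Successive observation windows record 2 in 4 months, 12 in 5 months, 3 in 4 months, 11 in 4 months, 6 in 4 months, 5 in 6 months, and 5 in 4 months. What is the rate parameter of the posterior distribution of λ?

36

Total count: 2 + 12 + 3 + 11 + 6 + 5 + 5 = 44.
Total exposure: 4 + 5 + 4 + 4 + 4 + 6 + 4 = 31 months.
By Gamma–Poisson conjugacy, the posterior is Gamma(α + Σx, β + Σt) = Gamma(7 + 44, 5 + 31) = Gamma(51, 36).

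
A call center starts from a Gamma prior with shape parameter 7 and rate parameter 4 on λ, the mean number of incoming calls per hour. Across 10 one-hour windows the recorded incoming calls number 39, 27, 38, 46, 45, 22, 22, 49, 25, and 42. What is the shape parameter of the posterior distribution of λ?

Total count: 39 + 27 + 38 + 46 + 45 + 22 + 22 + 49 + 25 + 42 = 355.
Total exposure: 10 hours.
Posterior: α' = 7 + 355 = 362, β' = 4 + 10 = 14.

362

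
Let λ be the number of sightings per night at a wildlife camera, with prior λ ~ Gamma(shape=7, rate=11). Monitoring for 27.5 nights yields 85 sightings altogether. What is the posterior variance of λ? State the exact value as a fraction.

368/5929

Total count 85 over total exposure 27.5 nights.
The Gamma prior is conjugate for the Poisson rate, so λ | data ~ Gamma(7+85, 11+27.5) = Gamma(92, 77/2).
Posterior variance = α'/β'² = 92/(5929/4) = 368/5929.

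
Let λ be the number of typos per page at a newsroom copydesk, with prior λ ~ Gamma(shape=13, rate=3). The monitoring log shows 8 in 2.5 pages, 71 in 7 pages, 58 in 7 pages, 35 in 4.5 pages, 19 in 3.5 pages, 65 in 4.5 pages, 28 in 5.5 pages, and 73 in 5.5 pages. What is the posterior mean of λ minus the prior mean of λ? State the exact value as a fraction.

Total count: 8 + 71 + 58 + 35 + 19 + 65 + 28 + 73 = 357.
Total exposure: 2.5 + 7 + 7 + 4.5 + 3.5 + 4.5 + 5.5 + 5.5 = 40 pages.
The Gamma prior is conjugate for the Poisson rate, so λ | data ~ Gamma(13+357, 3+40) = Gamma(370, 43).
Posterior mean = 370/43 = 370/43; prior mean = 13/3 = 13/3. Difference = 370/43 − 13/3 = 551/129.

551/129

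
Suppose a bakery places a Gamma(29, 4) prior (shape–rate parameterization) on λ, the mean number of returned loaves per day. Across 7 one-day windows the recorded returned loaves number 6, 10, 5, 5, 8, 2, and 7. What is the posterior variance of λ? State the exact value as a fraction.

Total count: 6 + 10 + 5 + 5 + 8 + 2 + 7 = 43.
Total exposure: 7 days.
By Gamma–Poisson conjugacy, the posterior is Gamma(α + Σx, β + Σt) = Gamma(29 + 43, 4 + 7) = Gamma(72, 11).
Posterior variance = α'/β'² = 72/121.

72/121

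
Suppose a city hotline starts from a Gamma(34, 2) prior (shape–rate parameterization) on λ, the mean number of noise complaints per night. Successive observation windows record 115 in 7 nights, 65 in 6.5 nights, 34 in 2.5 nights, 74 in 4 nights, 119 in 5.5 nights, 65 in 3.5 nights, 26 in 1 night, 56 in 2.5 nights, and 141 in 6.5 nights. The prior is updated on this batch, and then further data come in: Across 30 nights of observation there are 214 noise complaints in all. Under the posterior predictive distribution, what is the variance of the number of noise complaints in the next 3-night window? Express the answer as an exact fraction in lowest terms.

Total count: 115 + 65 + 34 + 74 + 119 + 65 + 26 + 56 + 141 = 695.
Total exposure: 7 + 6.5 + 2.5 + 4 + 5.5 + 3.5 + 1 + 2.5 + 6.5 = 39 nights.
After the first batch: Gamma(34 + 695, 2 + 39) = Gamma(729, 41).
Total count 214 over total exposure 30 nights.
After the second batch: Gamma(729 + 214, 41 + 30) = Gamma(943, 71).
The posterior predictive for a window of length T is Negative Binomial with variance T·α'·(β'+T)/β'² = 3·943·74/5041 = 209346/5041.

209346/5041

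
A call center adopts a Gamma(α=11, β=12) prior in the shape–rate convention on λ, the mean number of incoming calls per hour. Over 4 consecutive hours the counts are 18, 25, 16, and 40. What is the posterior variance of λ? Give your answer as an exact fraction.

Total count: 18 + 25 + 16 + 40 = 99.
Total exposure: 4 hours.
Conjugate update: add total count to the shape and total exposure to the rate, giving Gamma(110, 16).
Posterior variance = α'/β'² = 110/256 = 55/128.

55/128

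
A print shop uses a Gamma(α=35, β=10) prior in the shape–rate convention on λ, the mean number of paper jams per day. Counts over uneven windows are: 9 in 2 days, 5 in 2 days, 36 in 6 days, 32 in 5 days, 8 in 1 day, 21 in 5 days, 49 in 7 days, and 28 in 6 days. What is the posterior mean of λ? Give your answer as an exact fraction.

223/44

Total count: 9 + 5 + 36 + 32 + 8 + 21 + 49 + 28 = 188.
Total exposure: 2 + 2 + 6 + 5 + 1 + 5 + 7 + 6 = 34 days.
Conjugate update: add total count to the shape and total exposure to the rate, giving Gamma(223, 44).
Posterior mean = α'/β' = 223/44.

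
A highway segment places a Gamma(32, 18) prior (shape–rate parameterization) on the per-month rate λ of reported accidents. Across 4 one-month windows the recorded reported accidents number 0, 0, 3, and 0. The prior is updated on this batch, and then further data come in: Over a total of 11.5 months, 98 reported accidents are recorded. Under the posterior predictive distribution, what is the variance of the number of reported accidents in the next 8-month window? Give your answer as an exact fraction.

176624/4489

Total count: 0 + 0 + 3 + 0 = 3.
Total exposure: 4 months.
After the first batch: Gamma(32 + 3, 18 + 4) = Gamma(35, 22).
Total count 98 over total exposure 11.5 months.
After the second batch: Gamma(35 + 98, 22 + 11.5) = Gamma(133, 67/2).
The posterior predictive for a window of length T is Negative Binomial with variance T·α'·(β'+T)/β'² = 8·133·(83/2)/(4489/4) = 176624/4489.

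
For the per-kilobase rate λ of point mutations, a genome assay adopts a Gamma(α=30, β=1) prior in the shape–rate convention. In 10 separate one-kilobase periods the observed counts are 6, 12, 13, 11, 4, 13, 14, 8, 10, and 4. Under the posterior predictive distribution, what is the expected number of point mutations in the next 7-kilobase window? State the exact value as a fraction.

875/11

Total count: 6 + 12 + 13 + 11 + 4 + 13 + 14 + 8 + 10 + 4 = 95.
Total exposure: 10 kilobases.
By Gamma–Poisson conjugacy, the posterior is Gamma(α + Σx, β + Σt) = Gamma(30 + 95, 1 + 10) = Gamma(125, 11).
Predictive mean over a 7-kilobase window = T·E[λ|data] = 7·125/11 = 875/11.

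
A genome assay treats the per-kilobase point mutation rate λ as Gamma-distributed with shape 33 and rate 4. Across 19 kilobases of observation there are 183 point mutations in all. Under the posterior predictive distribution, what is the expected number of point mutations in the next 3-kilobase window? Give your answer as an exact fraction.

Total count 183 over total exposure 19 kilobases.
Gamma(α, β) with Poisson data over total exposure Σt gives posterior Gamma(α+Σx, β+Σt) = Gamma(216, 23).
Predictive mean over a 3-kilobase window = T·E[λ|data] = 3·216/23 = 648/23.

648/23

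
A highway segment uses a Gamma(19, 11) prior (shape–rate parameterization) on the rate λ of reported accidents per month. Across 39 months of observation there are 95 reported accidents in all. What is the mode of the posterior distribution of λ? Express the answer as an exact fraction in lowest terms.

113/50

Total count 95 over total exposure 39 months.
By Gamma–Poisson conjugacy, the posterior is Gamma(α + Σx, β + Σt) = Gamma(19 + 95, 11 + 39) = Gamma(114, 50).
Posterior mode = (α'−1)/β' = 113/50.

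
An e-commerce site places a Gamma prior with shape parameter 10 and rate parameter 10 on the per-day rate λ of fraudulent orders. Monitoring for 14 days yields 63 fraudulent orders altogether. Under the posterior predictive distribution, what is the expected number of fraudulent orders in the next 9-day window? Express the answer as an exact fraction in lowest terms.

219/8

Total count 63 over total exposure 14 days.
The Gamma prior is conjugate for the Poisson rate, so λ | data ~ Gamma(10+63, 10+14) = Gamma(73, 24).
Predictive mean over a 9-day window = T·E[λ|data] = 9·73/24 = 219/8.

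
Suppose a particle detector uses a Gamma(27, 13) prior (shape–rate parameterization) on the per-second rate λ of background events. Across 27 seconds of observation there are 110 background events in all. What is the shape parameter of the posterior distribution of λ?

Total count 110 over total exposure 27 seconds.
Gamma(α, β) with Poisson data over total exposure Σt gives posterior Gamma(α+Σx, β+Σt) = Gamma(137, 40).

137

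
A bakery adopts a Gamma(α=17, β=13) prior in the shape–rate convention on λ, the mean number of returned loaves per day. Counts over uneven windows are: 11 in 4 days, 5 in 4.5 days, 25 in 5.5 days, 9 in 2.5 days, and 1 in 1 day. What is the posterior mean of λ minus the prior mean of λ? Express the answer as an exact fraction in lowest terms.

731/793

Total count: 11 + 5 + 25 + 9 + 1 = 51.
Total exposure: 4 + 4.5 + 5.5 + 2.5 + 1 = 17.5 days.
The Gamma prior is conjugate for the Poisson rate, so λ | data ~ Gamma(17+51, 13+17.5) = Gamma(68, 61/2).
Posterior mean = 68/(61/2) = 136/61; prior mean = 17/13 = 17/13. Difference = 136/61 − 17/13 = 731/793.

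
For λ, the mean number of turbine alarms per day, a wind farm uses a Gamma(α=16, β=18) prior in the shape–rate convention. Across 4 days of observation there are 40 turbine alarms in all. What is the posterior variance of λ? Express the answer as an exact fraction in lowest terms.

14/121

Total count 40 over total exposure 4 days.
By Gamma–Poisson conjugacy, the posterior is Gamma(α + Σx, β + Σt) = Gamma(16 + 40, 18 + 4) = Gamma(56, 22).
Posterior variance = α'/β'² = 56/484 = 14/121.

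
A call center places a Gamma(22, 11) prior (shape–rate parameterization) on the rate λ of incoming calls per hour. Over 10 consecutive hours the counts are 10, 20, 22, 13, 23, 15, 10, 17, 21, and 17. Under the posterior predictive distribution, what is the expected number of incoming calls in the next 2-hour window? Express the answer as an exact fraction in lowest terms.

Total count: 10 + 20 + 22 + 13 + 23 + 15 + 10 + 17 + 21 + 17 = 168.
Total exposure: 10 hours.
The Gamma prior is conjugate for the Poisson rate, so λ | data ~ Gamma(22+168, 11+10) = Gamma(190, 21).
Predictive mean over a 2-hour window = T·E[λ|data] = 2·190/21 = 380/21.

380/21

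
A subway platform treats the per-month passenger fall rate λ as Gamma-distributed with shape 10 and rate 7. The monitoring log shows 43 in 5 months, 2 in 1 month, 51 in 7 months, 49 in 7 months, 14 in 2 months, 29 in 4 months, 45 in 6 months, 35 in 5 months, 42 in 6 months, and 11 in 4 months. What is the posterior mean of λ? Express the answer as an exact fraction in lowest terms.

331/54

Total count: 43 + 2 + 51 + 49 + 14 + 29 + 45 + 35 + 42 + 11 = 321.
Total exposure: 5 + 1 + 7 + 7 + 2 + 4 + 6 + 5 + 6 + 4 = 47 months.
Posterior: α' = 10 + 321 = 331, β' = 7 + 47 = 54.
Posterior mean = α'/β' = 331/54.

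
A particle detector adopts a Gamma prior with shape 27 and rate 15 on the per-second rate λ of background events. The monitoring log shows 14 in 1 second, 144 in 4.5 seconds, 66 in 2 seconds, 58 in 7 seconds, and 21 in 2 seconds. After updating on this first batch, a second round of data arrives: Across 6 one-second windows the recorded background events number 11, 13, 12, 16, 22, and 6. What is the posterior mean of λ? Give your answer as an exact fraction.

164/15

Total count: 14 + 144 + 66 + 58 + 21 = 303.
Total exposure: 1 + 4.5 + 2 + 7 + 2 = 16.5 seconds.
After the first batch: Gamma(27 + 303, 15 + 16.5) = Gamma(330, 63/2).
Total count: 11 + 13 + 12 + 16 + 22 + 6 = 80.
Total exposure: 6 seconds.
After the second batch: Gamma(330 + 80, 63/2 + 6) = Gamma(410, 75/2).
Posterior mean = α'/β' = 410/(75/2) = 164/15.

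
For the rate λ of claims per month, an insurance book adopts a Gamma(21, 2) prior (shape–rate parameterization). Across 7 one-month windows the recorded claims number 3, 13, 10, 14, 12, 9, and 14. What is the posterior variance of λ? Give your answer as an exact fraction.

Total count: 3 + 13 + 10 + 14 + 12 + 9 + 14 = 75.
Total exposure: 7 months.
Posterior: α' = 21 + 75 = 96, β' = 2 + 7 = 9.
Posterior variance = α'/β'² = 96/81 = 32/27.

32/27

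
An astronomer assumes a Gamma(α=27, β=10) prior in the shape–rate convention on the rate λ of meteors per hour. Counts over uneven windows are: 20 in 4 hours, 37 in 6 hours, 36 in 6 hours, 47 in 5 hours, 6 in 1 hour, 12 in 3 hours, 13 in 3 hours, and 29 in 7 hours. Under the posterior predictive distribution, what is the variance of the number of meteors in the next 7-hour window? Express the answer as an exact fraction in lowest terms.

82628/2025

Total count: 20 + 37 + 36 + 47 + 6 + 12 + 13 + 29 = 200.
Total exposure: 4 + 6 + 6 + 5 + 1 + 3 + 3 + 7 = 35 hours.
Posterior: α' = 27 + 200 = 227, β' = 10 + 35 = 45.
The posterior predictive for a window of length T is Negative Binomial with variance T·α'·(β'+T)/β'² = 7·227·52/2025 = 82628/2025.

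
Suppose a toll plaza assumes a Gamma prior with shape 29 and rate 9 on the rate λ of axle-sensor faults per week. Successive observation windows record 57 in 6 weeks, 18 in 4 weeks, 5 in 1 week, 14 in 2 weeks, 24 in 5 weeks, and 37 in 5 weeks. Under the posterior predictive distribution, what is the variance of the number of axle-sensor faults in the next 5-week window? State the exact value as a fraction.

4255/128

Total count: 57 + 18 + 5 + 14 + 24 + 37 = 155.
Total exposure: 6 + 4 + 1 + 2 + 5 + 5 = 23 weeks.
Conjugate update: add total count to the shape and total exposure to the rate, giving Gamma(184, 32).
The posterior predictive for a window of length T is Negative Binomial with variance T·α'·(β'+T)/β'² = 5·184·37/1024 = 4255/128.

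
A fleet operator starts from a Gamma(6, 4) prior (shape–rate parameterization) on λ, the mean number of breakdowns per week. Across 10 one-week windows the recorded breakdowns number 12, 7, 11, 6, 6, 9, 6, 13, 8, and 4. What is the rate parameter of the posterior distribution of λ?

Total count: 12 + 7 + 11 + 6 + 6 + 9 + 6 + 13 + 8 + 4 = 82.
Total exposure: 10 weeks.
The Gamma prior is conjugate for the Poisson rate, so λ | data ~ Gamma(6+82, 4+10) = Gamma(88, 14).

14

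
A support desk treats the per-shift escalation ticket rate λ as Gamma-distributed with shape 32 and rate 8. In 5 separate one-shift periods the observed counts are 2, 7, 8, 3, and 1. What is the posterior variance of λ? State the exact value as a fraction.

Total count: 2 + 7 + 8 + 3 + 1 = 21.
Total exposure: 5 shifts.
By Gamma–Poisson conjugacy, the posterior is Gamma(α + Σx, β + Σt) = Gamma(32 + 21, 8 + 5) = Gamma(53, 13).
Posterior variance = α'/β'² = 53/169.

53/169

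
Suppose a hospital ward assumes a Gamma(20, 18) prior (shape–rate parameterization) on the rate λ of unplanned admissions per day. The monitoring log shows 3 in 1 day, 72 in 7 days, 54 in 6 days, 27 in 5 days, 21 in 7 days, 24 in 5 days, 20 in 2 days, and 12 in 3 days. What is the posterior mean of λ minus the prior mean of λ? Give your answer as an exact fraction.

Total count: 3 + 72 + 54 + 27 + 21 + 24 + 20 + 12 = 233.
Total exposure: 1 + 7 + 6 + 5 + 7 + 5 + 2 + 3 = 36 days.
Posterior: α' = 20 + 233 = 253, β' = 18 + 36 = 54.
Posterior mean = 253/54 = 253/54; prior mean = 20/18 = 10/9. Difference = 253/54 − 10/9 = 193/54.

193/54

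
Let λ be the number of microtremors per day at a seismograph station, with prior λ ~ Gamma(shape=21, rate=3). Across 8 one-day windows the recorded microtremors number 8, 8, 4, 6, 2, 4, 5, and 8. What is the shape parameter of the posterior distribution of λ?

66

Total count: 8 + 8 + 4 + 6 + 2 + 4 + 5 + 8 = 45.
Total exposure: 8 days.
The Gamma prior is conjugate for the Poisson rate, so λ | data ~ Gamma(21+45, 3+8) = Gamma(66, 11).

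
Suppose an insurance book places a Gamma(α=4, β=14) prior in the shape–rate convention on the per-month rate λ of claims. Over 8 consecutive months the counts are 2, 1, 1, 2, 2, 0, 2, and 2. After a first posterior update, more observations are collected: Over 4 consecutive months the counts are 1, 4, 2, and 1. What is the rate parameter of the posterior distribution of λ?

26

Total count: 2 + 1 + 1 + 2 + 2 + 0 + 2 + 2 = 12.
Total exposure: 8 months.
After the first batch: Gamma(4 + 12, 14 + 8) = Gamma(16, 22).
Total count: 1 + 4 + 2 + 1 = 8.
Total exposure: 4 months.
After the second batch: Gamma(16 + 8, 22 + 4) = Gamma(24, 26).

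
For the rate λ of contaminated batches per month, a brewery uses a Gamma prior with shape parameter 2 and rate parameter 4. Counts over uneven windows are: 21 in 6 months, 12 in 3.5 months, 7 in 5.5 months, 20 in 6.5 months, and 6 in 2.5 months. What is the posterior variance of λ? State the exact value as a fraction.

17/196

Total count: 21 + 12 + 7 + 20 + 6 = 66.
Total exposure: 6 + 3.5 + 5.5 + 6.5 + 2.5 = 24 months.
The Gamma prior is conjugate for the Poisson rate, so λ | data ~ Gamma(2+66, 4+24) = Gamma(68, 28).
Posterior variance = α'/β'² = 68/784 = 17/196.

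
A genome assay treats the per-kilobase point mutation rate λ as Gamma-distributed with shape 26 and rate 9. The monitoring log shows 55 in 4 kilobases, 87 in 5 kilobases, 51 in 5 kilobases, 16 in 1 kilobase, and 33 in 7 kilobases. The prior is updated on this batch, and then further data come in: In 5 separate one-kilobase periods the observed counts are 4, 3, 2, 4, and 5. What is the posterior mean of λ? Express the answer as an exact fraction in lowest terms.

Total count: 55 + 87 + 51 + 16 + 33 = 242.
Total exposure: 4 + 5 + 5 + 1 + 7 = 22 kilobases.
After the first batch: Gamma(26 + 242, 9 + 22) = Gamma(268, 31).
Total count: 4 + 3 + 2 + 4 + 5 = 18.
Total exposure: 5 kilobases.
After the second batch: Gamma(268 + 18, 31 + 5) = Gamma(286, 36).
Posterior mean = α'/β' = 286/36 = 143/18.

143/18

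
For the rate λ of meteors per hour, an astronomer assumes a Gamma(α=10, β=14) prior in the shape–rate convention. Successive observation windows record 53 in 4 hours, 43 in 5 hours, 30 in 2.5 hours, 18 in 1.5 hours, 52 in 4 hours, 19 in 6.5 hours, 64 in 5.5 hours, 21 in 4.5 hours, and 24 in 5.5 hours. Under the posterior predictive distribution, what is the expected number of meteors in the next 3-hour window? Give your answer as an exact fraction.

1002/53

Total count: 53 + 43 + 30 + 18 + 52 + 19 + 64 + 21 + 24 = 324.
Total exposure: 4 + 5 + 2.5 + 1.5 + 4 + 6.5 + 5.5 + 4.5 + 5.5 = 39 hours.
Conjugate update: add total count to the shape and total exposure to the rate, giving Gamma(334, 53).
Predictive mean over a 3-hour window = T·E[λ|data] = 3·334/53 = 1002/53.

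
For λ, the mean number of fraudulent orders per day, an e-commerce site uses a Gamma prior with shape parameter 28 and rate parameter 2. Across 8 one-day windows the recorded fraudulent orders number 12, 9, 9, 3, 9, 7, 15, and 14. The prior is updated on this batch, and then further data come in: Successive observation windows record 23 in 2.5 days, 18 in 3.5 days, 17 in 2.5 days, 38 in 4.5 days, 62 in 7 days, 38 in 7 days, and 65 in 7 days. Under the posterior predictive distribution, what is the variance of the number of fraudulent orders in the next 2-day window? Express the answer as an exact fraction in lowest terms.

Total count: 12 + 9 + 9 + 3 + 9 + 7 + 15 + 14 = 78.
Total exposure: 8 days.
After the first batch: Gamma(28 + 78, 2 + 8) = Gamma(106, 10).
Total count: 23 + 18 + 17 + 38 + 62 + 38 + 65 = 261.
Total exposure: 2.5 + 3.5 + 2.5 + 4.5 + 7 + 7 + 7 = 34 days.
After the second batch: Gamma(106 + 261, 10 + 34) = Gamma(367, 44).
The posterior predictive for a window of length T is Negative Binomial with variance T·α'·(β'+T)/β'² = 2·367·46/1936 = 8441/484.

8441/484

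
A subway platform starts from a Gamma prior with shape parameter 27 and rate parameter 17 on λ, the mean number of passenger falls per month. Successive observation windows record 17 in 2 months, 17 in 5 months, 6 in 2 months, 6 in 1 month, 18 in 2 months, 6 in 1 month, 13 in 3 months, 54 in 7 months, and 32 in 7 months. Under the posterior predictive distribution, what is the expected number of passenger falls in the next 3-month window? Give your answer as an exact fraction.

588/47

Total count: 17 + 17 + 6 + 6 + 18 + 6 + 13 + 54 + 32 = 169.
Total exposure: 2 + 5 + 2 + 1 + 2 + 1 + 3 + 7 + 7 = 30 months.
Conjugate update: add total count to the shape and total exposure to the rate, giving Gamma(196, 47).
Predictive mean over a 3-month window = T·E[λ|data] = 3·196/47 = 588/47.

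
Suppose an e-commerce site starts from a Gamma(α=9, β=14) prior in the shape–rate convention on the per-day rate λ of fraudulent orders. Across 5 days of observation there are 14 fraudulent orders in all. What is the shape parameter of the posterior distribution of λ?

Total count 14 over total exposure 5 days.
Conjugate update: add total count to the shape and total exposure to the rate, giving Gamma(23, 19).

23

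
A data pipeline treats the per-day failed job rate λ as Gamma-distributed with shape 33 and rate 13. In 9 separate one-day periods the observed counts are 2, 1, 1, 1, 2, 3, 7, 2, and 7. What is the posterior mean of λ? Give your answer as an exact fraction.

Total count: 2 + 1 + 1 + 1 + 2 + 3 + 7 + 2 + 7 = 26.
Total exposure: 9 days.
By Gamma–Poisson conjugacy, the posterior is Gamma(α + Σx, β + Σt) = Gamma(33 + 26, 13 + 9) = Gamma(59, 22).
Posterior mean = α'/β' = 59/22.

59/22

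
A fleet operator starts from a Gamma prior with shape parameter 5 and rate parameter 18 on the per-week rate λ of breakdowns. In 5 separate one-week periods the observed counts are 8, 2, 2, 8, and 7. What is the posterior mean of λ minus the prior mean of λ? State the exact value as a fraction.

Total count: 8 + 2 + 2 + 8 + 7 = 27.
Total exposure: 5 weeks.
Posterior: α' = 5 + 27 = 32, β' = 18 + 5 = 23.
Posterior mean = 32/23 = 32/23; prior mean = 5/18 = 5/18. Difference = 32/23 − 5/18 = 461/414.

461/414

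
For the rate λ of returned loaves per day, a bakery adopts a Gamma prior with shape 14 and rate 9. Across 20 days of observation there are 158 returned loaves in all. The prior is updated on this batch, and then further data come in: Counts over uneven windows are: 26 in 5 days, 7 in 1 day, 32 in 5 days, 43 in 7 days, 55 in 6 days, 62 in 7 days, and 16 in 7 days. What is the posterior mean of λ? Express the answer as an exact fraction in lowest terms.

413/67

Total count 158 over total exposure 20 days.
After the first batch: Gamma(14 + 158, 9 + 20) = Gamma(172, 29).
Total count: 26 + 7 + 32 + 43 + 55 + 62 + 16 = 241.
Total exposure: 5 + 1 + 5 + 7 + 6 + 7 + 7 = 38 days.
After the second batch: Gamma(172 + 241, 29 + 38) = Gamma(413, 67).
Posterior mean = α'/β' = 413/67.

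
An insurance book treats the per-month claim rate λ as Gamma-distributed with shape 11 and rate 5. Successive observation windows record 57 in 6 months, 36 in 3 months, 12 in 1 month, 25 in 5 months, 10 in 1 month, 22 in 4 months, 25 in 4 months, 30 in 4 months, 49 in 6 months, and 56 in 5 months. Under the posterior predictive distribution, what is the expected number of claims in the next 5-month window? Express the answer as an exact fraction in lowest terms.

1665/44

Total count: 57 + 36 + 12 + 25 + 10 + 22 + 25 + 30 + 49 + 56 = 322.
Total exposure: 6 + 3 + 1 + 5 + 1 + 4 + 4 + 4 + 6 + 5 = 39 months.
By Gamma–Poisson conjugacy, the posterior is Gamma(α + Σx, β + Σt) = Gamma(11 + 322, 5 + 39) = Gamma(333, 44).
Predictive mean over a 5-month window = T·E[λ|data] = 5·333/44 = 1665/44.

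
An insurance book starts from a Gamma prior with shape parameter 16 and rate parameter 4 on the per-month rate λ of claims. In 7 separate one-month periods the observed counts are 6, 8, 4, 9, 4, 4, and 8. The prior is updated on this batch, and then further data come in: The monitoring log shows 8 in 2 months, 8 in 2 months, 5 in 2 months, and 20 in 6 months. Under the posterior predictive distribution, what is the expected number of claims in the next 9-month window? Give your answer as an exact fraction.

900/23

Total count: 6 + 8 + 4 + 9 + 4 + 4 + 8 = 43.
Total exposure: 7 months.
After the first batch: Gamma(16 + 43, 4 + 7) = Gamma(59, 11).
Total count: 8 + 8 + 5 + 20 = 41.
Total exposure: 2 + 2 + 2 + 6 = 12 months.
After the second batch: Gamma(59 + 41, 11 + 12) = Gamma(100, 23).
Predictive mean over a 9-month window = T·E[λ|data] = 9·100/23 = 900/23.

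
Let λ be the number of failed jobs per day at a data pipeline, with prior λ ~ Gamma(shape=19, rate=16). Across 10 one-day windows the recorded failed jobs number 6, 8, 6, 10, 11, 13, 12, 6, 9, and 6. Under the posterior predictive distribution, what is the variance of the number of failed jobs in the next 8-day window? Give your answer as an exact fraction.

Total count: 6 + 8 + 6 + 10 + 11 + 13 + 12 + 6 + 9 + 6 = 87.
Total exposure: 10 days.
By Gamma–Poisson conjugacy, the posterior is Gamma(α + Σx, β + Σt) = Gamma(19 + 87, 16 + 10) = Gamma(106, 26).
The posterior predictive for a window of length T is Negative Binomial with variance T·α'·(β'+T)/β'² = 8·106·34/676 = 7208/169.

7208/169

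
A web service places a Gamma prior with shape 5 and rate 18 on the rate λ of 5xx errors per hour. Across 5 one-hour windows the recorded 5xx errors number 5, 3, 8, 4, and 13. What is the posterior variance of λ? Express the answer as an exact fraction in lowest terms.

38/529

Total count: 5 + 3 + 8 + 4 + 13 = 33.
Total exposure: 5 hours.
Gamma(α, β) with Poisson data over total exposure Σt gives posterior Gamma(α+Σx, β+Σt) = Gamma(38, 23).
Posterior variance = α'/β'² = 38/529.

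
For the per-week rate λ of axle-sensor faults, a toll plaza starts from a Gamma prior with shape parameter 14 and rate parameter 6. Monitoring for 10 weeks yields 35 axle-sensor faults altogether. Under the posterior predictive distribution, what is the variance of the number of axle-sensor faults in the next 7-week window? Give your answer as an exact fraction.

7889/256

Total count 35 over total exposure 10 weeks.
The Gamma prior is conjugate for the Poisson rate, so λ | data ~ Gamma(14+35, 6+10) = Gamma(49, 16).
The posterior predictive for a window of length T is Negative Binomial with variance T·α'·(β'+T)/β'² = 7·49·23/256 = 7889/256.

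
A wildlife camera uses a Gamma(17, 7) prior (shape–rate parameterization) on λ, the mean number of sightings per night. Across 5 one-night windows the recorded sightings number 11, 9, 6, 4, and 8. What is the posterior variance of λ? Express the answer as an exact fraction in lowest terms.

Total count: 11 + 9 + 6 + 4 + 8 = 38.
Total exposure: 5 nights.
Posterior: α' = 17 + 38 = 55, β' = 7 + 5 = 12.
Posterior variance = α'/β'² = 55/144.

55/144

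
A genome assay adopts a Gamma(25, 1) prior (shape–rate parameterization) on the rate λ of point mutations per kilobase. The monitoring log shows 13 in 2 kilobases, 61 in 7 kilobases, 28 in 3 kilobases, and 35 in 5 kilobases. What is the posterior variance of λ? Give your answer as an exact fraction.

1/2

Total count: 13 + 61 + 28 + 35 = 137.
Total exposure: 2 + 7 + 3 + 5 = 17 kilobases.
Posterior: α' = 25 + 137 = 162, β' = 1 + 17 = 18.
Posterior variance = α'/β'² = 162/324 = 1/2.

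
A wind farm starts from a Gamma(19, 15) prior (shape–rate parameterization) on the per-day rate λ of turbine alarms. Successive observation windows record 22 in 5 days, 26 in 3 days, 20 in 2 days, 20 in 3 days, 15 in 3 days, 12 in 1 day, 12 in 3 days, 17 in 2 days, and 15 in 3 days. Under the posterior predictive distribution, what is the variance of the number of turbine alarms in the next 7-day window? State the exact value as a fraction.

29281/800

Total count: 22 + 26 + 20 + 20 + 15 + 12 + 12 + 17 + 15 = 159.
Total exposure: 5 + 3 + 2 + 3 + 3 + 1 + 3 + 2 + 3 = 25 days.
The Gamma prior is conjugate for the Poisson rate, so λ | data ~ Gamma(19+159, 15+25) = Gamma(178, 40).
The posterior predictive for a window of length T is Negative Binomial with variance T·α'·(β'+T)/β'² = 7·178·47/1600 = 29281/800.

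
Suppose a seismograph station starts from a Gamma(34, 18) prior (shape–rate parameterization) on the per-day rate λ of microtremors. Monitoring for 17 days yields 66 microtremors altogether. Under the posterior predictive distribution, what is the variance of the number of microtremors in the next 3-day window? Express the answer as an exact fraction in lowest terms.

Total count 66 over total exposure 17 days.
Gamma(α, β) with Poisson data over total exposure Σt gives posterior Gamma(α+Σx, β+Σt) = Gamma(100, 35).
The posterior predictive for a window of length T is Negative Binomial with variance T·α'·(β'+T)/β'² = 3·100·38/1225 = 456/49.

456/49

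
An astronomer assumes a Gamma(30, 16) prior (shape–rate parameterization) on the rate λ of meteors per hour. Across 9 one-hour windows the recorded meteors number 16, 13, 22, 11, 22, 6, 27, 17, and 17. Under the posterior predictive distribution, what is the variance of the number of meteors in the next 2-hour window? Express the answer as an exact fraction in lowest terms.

9774/625

Total count: 16 + 13 + 22 + 11 + 22 + 6 + 27 + 17 + 17 = 151.
Total exposure: 9 hours.
Gamma(α, β) with Poisson data over total exposure Σt gives posterior Gamma(α+Σx, β+Σt) = Gamma(181, 25).
The posterior predictive for a window of length T is Negative Binomial with variance T·α'·(β'+T)/β'² = 2·181·27/625 = 9774/625.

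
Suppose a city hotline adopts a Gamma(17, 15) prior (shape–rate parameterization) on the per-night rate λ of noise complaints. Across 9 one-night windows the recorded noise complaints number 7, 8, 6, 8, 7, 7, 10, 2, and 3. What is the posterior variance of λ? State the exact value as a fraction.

25/192

Total count: 7 + 8 + 6 + 8 + 7 + 7 + 10 + 2 + 3 = 58.
Total exposure: 9 nights.
Gamma(α, β) with Poisson data over total exposure Σt gives posterior Gamma(α+Σx, β+Σt) = Gamma(75, 24).
Posterior variance = α'/β'² = 75/576 = 25/192.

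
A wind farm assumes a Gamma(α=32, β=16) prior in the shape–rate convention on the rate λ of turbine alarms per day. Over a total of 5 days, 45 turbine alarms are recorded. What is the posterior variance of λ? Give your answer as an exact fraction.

11/63

Total count 45 over total exposure 5 days.
Posterior: α' = 32 + 45 = 77, β' = 16 + 5 = 21.
Posterior variance = α'/β'² = 77/441 = 11/63.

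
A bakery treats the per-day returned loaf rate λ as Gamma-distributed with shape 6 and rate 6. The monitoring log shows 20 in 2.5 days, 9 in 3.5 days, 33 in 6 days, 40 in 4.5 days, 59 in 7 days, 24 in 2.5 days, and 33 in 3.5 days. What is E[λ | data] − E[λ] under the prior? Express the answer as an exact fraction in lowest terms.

Total count: 20 + 9 + 33 + 40 + 59 + 24 + 33 = 218.
Total exposure: 2.5 + 3.5 + 6 + 4.5 + 7 + 2.5 + 3.5 = 29.5 days.
The Gamma prior is conjugate for the Poisson rate, so λ | data ~ Gamma(6+218, 6+29.5) = Gamma(224, 71/2).
Posterior mean = 224/(71/2) = 448/71; prior mean = 6/6 = 1. Difference = 448/71 − 1 = 377/71.

377/71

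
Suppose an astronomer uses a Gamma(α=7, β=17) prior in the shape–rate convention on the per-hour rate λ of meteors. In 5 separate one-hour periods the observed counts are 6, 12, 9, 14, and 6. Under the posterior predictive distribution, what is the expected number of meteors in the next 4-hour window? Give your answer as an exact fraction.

108/11

Total count: 6 + 12 + 9 + 14 + 6 = 47.
Total exposure: 5 hours.
The Gamma prior is conjugate for the Poisson rate, so λ | data ~ Gamma(7+47, 17+5) = Gamma(54, 22).
Predictive mean over a 4-hour window = T·E[λ|data] = 4·54/22 = 108/11.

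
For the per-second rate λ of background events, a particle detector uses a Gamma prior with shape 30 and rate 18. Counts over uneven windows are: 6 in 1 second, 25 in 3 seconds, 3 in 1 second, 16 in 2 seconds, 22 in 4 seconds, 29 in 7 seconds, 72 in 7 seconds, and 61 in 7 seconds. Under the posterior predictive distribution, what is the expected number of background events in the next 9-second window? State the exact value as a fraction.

Total count: 6 + 25 + 3 + 16 + 22 + 29 + 72 + 61 = 234.
Total exposure: 1 + 3 + 1 + 2 + 4 + 7 + 7 + 7 = 32 seconds.
Conjugate update: add total count to the shape and total exposure to the rate, giving Gamma(264, 50).
Predictive mean over a 9-second window = T·E[λ|data] = 9·264/50 = 1188/25.

1188/25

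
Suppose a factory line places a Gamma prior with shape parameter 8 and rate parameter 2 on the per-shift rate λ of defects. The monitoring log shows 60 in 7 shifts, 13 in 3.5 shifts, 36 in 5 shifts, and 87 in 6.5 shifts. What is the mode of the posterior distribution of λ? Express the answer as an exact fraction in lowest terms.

203/24

Total count: 60 + 13 + 36 + 87 = 196.
Total exposure: 7 + 3.5 + 5 + 6.5 = 22 shifts.
By Gamma–Poisson conjugacy, the posterior is Gamma(α + Σx, β + Σt) = Gamma(8 + 196, 2 + 22) = Gamma(204, 24).
Posterior mode = (α'−1)/β' = 203/24.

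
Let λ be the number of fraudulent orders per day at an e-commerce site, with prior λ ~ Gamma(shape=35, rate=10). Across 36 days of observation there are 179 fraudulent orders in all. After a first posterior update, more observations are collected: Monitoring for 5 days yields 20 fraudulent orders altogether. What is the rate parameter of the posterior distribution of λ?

Total count 179 over total exposure 36 days.
After the first batch: Gamma(35 + 179, 10 + 36) = Gamma(214, 46).
Total count 20 over total exposure 5 days.
After the second batch: Gamma(214 + 20, 46 + 5) = Gamma(234, 51).

51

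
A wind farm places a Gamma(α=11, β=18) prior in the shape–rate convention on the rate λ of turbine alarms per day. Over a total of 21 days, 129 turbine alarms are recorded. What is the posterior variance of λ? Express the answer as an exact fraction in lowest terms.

Total count 129 over total exposure 21 days.
The Gamma prior is conjugate for the Poisson rate, so λ | data ~ Gamma(11+129, 18+21) = Gamma(140, 39).
Posterior variance = α'/β'² = 140/1521.

140/1521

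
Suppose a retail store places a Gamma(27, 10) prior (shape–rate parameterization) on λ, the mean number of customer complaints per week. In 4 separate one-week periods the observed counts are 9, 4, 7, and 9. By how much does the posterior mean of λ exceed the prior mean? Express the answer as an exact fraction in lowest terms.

Total count: 9 + 4 + 7 + 9 = 29.
Total exposure: 4 weeks.
Gamma(α, β) with Poisson data over total exposure Σt gives posterior Gamma(α+Σx, β+Σt) = Gamma(56, 14).
Posterior mean = 56/14 = 4; prior mean = 27/10 = 27/10. Difference = 4 − 27/10 = 13/10.

13/10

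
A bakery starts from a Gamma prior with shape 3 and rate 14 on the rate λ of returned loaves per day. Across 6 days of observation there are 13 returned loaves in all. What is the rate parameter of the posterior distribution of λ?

Total count 13 over total exposure 6 days.
Posterior: α' = 3 + 13 = 16, β' = 14 + 6 = 20.

20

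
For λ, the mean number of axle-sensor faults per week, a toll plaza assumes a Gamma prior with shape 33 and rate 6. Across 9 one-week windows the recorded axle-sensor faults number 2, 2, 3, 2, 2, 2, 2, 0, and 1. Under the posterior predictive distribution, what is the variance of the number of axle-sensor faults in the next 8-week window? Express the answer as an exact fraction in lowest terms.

Total count: 2 + 2 + 3 + 2 + 2 + 2 + 2 + 0 + 1 = 16.
Total exposure: 9 weeks.
Conjugate update: add total count to the shape and total exposure to the rate, giving Gamma(49, 15).
The posterior predictive for a window of length T is Negative Binomial with variance T·α'·(β'+T)/β'² = 8·49·23/225 = 9016/225.

9016/225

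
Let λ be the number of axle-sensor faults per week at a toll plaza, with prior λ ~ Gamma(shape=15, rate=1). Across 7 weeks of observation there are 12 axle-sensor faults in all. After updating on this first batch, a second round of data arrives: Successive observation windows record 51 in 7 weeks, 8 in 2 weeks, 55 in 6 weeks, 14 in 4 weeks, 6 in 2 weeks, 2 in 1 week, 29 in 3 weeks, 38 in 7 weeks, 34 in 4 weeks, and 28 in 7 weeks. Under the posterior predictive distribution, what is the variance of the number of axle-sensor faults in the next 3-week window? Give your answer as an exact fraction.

5256/289

Total count 12 over total exposure 7 weeks.
After the first batch: Gamma(15 + 12, 1 + 7) = Gamma(27, 8).
Total count: 51 + 8 + 55 + 14 + 6 + 2 + 29 + 38 + 34 + 28 = 265.
Total exposure: 7 + 2 + 6 + 4 + 2 + 1 + 3 + 7 + 4 + 7 = 43 weeks.
After the second batch: Gamma(27 + 265, 8 + 43) = Gamma(292, 51).
The posterior predictive for a window of length T is Negative Binomial with variance T·α'·(β'+T)/β'² = 3·292·54/2601 = 5256/289.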